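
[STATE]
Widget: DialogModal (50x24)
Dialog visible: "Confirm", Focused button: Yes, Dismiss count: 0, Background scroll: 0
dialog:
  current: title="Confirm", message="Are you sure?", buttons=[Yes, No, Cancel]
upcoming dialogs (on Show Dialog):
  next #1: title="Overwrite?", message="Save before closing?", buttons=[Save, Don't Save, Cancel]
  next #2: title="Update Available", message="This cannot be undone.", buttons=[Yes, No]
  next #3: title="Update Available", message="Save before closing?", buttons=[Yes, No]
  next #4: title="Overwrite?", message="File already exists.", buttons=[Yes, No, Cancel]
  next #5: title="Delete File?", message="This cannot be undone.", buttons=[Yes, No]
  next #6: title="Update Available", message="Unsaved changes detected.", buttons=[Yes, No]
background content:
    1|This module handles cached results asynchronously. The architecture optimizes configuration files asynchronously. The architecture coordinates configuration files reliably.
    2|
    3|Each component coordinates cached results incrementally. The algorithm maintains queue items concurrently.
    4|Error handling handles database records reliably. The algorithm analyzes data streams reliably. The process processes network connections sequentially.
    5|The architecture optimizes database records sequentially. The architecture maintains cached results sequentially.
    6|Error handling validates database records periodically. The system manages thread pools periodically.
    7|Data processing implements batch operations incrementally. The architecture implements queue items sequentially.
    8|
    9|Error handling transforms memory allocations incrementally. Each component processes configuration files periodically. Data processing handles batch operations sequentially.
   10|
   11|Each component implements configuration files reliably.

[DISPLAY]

This module handles cached results asynchronously.
                                                  
Each component coordinates cached results incremen
Error handling handles database records reliably. 
The architecture optimizes database records sequen
Error handling validates database records periodic
Data processing implements batch operations increm
                                                  
Error handling transforms memory allocations incre
             ┌─────────────────────┐              
Each componen│       Confirm       │ion files reli
             │    Are you sure?    │              
             │ [Yes]  No   Cancel  │              
             └─────────────────────┘              
                                                  
                                                  
                                                  
                                                  
                                                  
                                                  
                                                  
                                                  
                                                  
                                                  


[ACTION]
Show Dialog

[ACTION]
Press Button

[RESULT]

This module handles cached results asynchronously.
                                                  
Each component coordinates cached results incremen
Error handling handles database records reliably. 
The architecture optimizes database records sequen
Error handling validates database records periodic
Data processing implements batch operations increm
                                                  
Error handling transforms memory allocations incre
                                                  
Each component implements configuration files reli
                                                  
                                                  
                                                  
                                                  
                                                  
                                                  
                                                  
                                                  
                                                  
                                                  
                                                  
                                                  
                                                  


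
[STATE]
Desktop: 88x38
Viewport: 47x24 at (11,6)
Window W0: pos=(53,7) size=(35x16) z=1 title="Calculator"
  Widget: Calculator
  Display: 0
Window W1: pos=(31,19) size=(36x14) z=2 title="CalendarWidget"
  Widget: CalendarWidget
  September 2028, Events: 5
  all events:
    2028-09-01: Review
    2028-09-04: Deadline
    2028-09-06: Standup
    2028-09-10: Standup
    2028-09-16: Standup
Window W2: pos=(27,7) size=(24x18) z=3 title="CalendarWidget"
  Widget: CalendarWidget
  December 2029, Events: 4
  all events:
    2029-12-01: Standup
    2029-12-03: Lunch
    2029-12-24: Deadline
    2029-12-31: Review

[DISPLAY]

                                               
                ┏━━━━━━━━━━━━━━━━━━━━━━┓  ┏━━━━
                ┃ CalendarWidget       ┃  ┃ Cal
                ┠──────────────────────┨  ┠────
                ┃    December 2029     ┃  ┃    
                ┃Mo Tu We Th Fr Sa Su  ┃  ┃┌───
                ┃                1*  2 ┃  ┃│ 7 
                ┃ 3*  4  5  6  7  8  9 ┃  ┃├───
                ┃10 11 12 13 14 15 16  ┃  ┃│ 4 
                ┃17 18 19 20 21 22 23  ┃  ┃├───
                ┃24* 25 26 27 28 29 30 ┃  ┃│ 1 
                ┃31*                   ┃  ┃├───
                ┃                      ┃  ┃│ 0 
                ┃                      ┃━━━━━━━
                ┃                      ┃       
                ┃                      ┃───────
                ┃                      ┃ 2028  
                ┃                      ┃u      
                ┗━━━━━━━━━━━━━━━━━━━━━━┛ 3     
                    ┃ 4*  5  6*  7  8  9 10*   
                    ┃11 12 13 14 15 16* 17     
                    ┃18 19 20 21 22 23 24      
                    ┃25 26 27 28 29 30         
                    ┃                          


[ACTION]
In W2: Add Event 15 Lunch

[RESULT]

                                               
                ┏━━━━━━━━━━━━━━━━━━━━━━┓  ┏━━━━
                ┃ CalendarWidget       ┃  ┃ Cal
                ┠──────────────────────┨  ┠────
                ┃    December 2029     ┃  ┃    
                ┃Mo Tu We Th Fr Sa Su  ┃  ┃┌───
                ┃                1*  2 ┃  ┃│ 7 
                ┃ 3*  4  5  6  7  8  9 ┃  ┃├───
                ┃10 11 12 13 14 15* 16 ┃  ┃│ 4 
                ┃17 18 19 20 21 22 23  ┃  ┃├───
                ┃24* 25 26 27 28 29 30 ┃  ┃│ 1 
                ┃31*                   ┃  ┃├───
                ┃                      ┃  ┃│ 0 
                ┃                      ┃━━━━━━━
                ┃                      ┃       
                ┃                      ┃───────
                ┃                      ┃ 2028  
                ┃                      ┃u      
                ┗━━━━━━━━━━━━━━━━━━━━━━┛ 3     
                    ┃ 4*  5  6*  7  8  9 10*   
                    ┃11 12 13 14 15 16* 17     
                    ┃18 19 20 21 22 23 24      
                    ┃25 26 27 28 29 30         
                    ┃                          


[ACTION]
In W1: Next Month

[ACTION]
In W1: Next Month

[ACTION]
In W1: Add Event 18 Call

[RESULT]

                                               
                ┏━━━━━━━━━━━━━━━━━━━━━━┓  ┏━━━━
                ┃ CalendarWidget       ┃  ┃ Cal
                ┠──────────────────────┨  ┠────
                ┃    December 2029     ┃  ┃    
                ┃Mo Tu We Th Fr Sa Su  ┃  ┃┌───
                ┃                1*  2 ┃  ┃│ 7 
                ┃ 3*  4  5  6  7  8  9 ┃  ┃├───
                ┃10 11 12 13 14 15* 16 ┃  ┃│ 4 
                ┃17 18 19 20 21 22 23  ┃  ┃├───
                ┃24* 25 26 27 28 29 30 ┃  ┃│ 1 
                ┃31*                   ┃  ┃├───
                ┃                      ┃  ┃│ 0 
                ┃                      ┃━━━━━━━
                ┃                      ┃       
                ┃                      ┃───────
                ┃                      ┃2028   
                ┃                      ┃u      
                ┗━━━━━━━━━━━━━━━━━━━━━━┛5      
                    ┃ 6  7  8  9 10 11 12      
                    ┃13 14 15 16 17 18* 19     
                    ┃20 21 22 23 24 25 26      
                    ┃27 28 29 30               
                    ┃                          


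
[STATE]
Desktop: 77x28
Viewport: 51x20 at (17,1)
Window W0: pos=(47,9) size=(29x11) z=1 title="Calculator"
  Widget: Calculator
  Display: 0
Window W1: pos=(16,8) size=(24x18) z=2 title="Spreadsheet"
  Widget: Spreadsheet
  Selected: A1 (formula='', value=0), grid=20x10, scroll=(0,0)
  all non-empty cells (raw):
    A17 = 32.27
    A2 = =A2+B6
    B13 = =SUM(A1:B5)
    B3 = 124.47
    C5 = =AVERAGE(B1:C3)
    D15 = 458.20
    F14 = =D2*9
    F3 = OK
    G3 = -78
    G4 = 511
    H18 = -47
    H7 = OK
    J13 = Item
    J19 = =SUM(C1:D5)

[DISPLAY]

                                                   
                                                   
                                                   
                                                   
                                                   
                                                   
                                                   
━━━━━━━━━━━━━━━━━━━━━━┓                            
 Spreadsheet          ┃       ┏━━━━━━━━━━━━━━━━━━━━
──────────────────────┨       ┃ Calculator         
A1:                   ┃       ┠────────────────────
       A       B      ┃       ┃                    
----------------------┃       ┃┌───┬───┬───┬───┐   
  1      [0]       0  ┃       ┃│ 7 │ 8 │ 9 │ ÷ │   
  2 #CIRC!         0  ┃       ┃├───┼───┼───┼───┤   
  3        0  124.47  ┃       ┃│ 4 │ 5 │ 6 │ × │   
  4        0       0  ┃       ┃├───┼───┼───┼───┤   
  5        0       0  ┃       ┃│ 1 │ 2 │ 3 │ - │   
  6        0       0  ┃       ┗━━━━━━━━━━━━━━━━━━━━
  7        0       0  ┃                            


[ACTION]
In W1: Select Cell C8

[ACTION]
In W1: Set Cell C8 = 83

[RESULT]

                                                   
                                                   
                                                   
                                                   
                                                   
                                                   
                                                   
━━━━━━━━━━━━━━━━━━━━━━┓                            
 Spreadsheet          ┃       ┏━━━━━━━━━━━━━━━━━━━━
──────────────────────┨       ┃ Calculator         
C8: 83                ┃       ┠────────────────────
       A       B      ┃       ┃                    
----------------------┃       ┃┌───┬───┬───┬───┐   
  1        0       0  ┃       ┃│ 7 │ 8 │ 9 │ ÷ │   
  2 #CIRC!         0  ┃       ┃├───┼───┼───┼───┤   
  3        0  124.47  ┃       ┃│ 4 │ 5 │ 6 │ × │   
  4        0       0  ┃       ┃├───┼───┼───┼───┤   
  5        0       0  ┃       ┃│ 1 │ 2 │ 3 │ - │   
  6        0       0  ┃       ┗━━━━━━━━━━━━━━━━━━━━
  7        0       0  ┃                            


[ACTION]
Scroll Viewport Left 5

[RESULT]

                                                   
                                                   
                                                   
                                                   
                                                   
                                                   
                                                   
    ┏━━━━━━━━━━━━━━━━━━━━━━┓                       
    ┃ Spreadsheet          ┃       ┏━━━━━━━━━━━━━━━
    ┠──────────────────────┨       ┃ Calculator    
    ┃C8: 83                ┃       ┠───────────────
    ┃       A       B      ┃       ┃               
    ┃----------------------┃       ┃┌───┬───┬───┬──
    ┃  1        0       0  ┃       ┃│ 7 │ 8 │ 9 │ ÷
    ┃  2 #CIRC!         0  ┃       ┃├───┼───┼───┼──
    ┃  3        0  124.47  ┃       ┃│ 4 │ 5 │ 6 │ ×
    ┃  4        0       0  ┃       ┃├───┼───┼───┼──
    ┃  5        0       0  ┃       ┃│ 1 │ 2 │ 3 │ -
    ┃  6        0       0  ┃       ┗━━━━━━━━━━━━━━━
    ┃  7        0       0  ┃                       


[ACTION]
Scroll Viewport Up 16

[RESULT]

                                                   
                                                   
                                                   
                                                   
                                                   
                                                   
                                                   
                                                   
    ┏━━━━━━━━━━━━━━━━━━━━━━┓                       
    ┃ Spreadsheet          ┃       ┏━━━━━━━━━━━━━━━
    ┠──────────────────────┨       ┃ Calculator    
    ┃C8: 83                ┃       ┠───────────────
    ┃       A       B      ┃       ┃               
    ┃----------------------┃       ┃┌───┬───┬───┬──
    ┃  1        0       0  ┃       ┃│ 7 │ 8 │ 9 │ ÷
    ┃  2 #CIRC!         0  ┃       ┃├───┼───┼───┼──
    ┃  3        0  124.47  ┃       ┃│ 4 │ 5 │ 6 │ ×
    ┃  4        0       0  ┃       ┃├───┼───┼───┼──
    ┃  5        0       0  ┃       ┃│ 1 │ 2 │ 3 │ -
    ┃  6        0       0  ┃       ┗━━━━━━━━━━━━━━━


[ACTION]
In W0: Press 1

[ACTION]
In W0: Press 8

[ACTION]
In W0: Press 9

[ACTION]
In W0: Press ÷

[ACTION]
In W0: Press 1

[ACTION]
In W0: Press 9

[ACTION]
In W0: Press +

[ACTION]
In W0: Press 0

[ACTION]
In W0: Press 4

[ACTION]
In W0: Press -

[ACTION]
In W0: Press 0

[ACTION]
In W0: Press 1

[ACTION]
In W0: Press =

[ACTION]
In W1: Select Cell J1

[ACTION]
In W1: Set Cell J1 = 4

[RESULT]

                                                   
                                                   
                                                   
                                                   
                                                   
                                                   
                                                   
                                                   
    ┏━━━━━━━━━━━━━━━━━━━━━━┓                       
    ┃ Spreadsheet          ┃       ┏━━━━━━━━━━━━━━━
    ┠──────────────────────┨       ┃ Calculator    
    ┃J1: 4                 ┃       ┠───────────────
    ┃       A       B      ┃       ┃               
    ┃----------------------┃       ┃┌───┬───┬───┬──
    ┃  1        0       0  ┃       ┃│ 7 │ 8 │ 9 │ ÷
    ┃  2 #CIRC!         0  ┃       ┃├───┼───┼───┼──
    ┃  3        0  124.47  ┃       ┃│ 4 │ 5 │ 6 │ ×
    ┃  4        0       0  ┃       ┃├───┼───┼───┼──
    ┃  5        0       0  ┃       ┃│ 1 │ 2 │ 3 │ -
    ┃  6        0       0  ┃       ┗━━━━━━━━━━━━━━━


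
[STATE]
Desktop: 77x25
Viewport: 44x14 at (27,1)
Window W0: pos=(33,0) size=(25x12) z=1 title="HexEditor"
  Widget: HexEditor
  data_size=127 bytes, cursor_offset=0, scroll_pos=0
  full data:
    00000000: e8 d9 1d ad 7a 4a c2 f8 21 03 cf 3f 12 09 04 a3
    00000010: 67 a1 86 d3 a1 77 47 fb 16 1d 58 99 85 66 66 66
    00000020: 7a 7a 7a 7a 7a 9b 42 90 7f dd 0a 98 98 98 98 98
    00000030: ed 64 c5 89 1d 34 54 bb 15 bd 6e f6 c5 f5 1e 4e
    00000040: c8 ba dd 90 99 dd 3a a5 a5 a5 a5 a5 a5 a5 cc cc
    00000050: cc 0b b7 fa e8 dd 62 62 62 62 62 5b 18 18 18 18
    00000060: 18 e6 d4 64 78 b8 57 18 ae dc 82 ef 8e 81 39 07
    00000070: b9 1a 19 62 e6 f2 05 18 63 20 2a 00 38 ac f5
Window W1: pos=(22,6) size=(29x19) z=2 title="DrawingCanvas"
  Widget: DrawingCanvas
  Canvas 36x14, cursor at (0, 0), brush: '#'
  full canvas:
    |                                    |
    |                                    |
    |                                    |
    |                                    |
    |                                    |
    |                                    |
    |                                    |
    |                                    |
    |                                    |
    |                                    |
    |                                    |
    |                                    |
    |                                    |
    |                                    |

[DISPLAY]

      ┃ HexEditor             ┃             
      ┠───────────────────────┨             
      ┃00000000  E8 d9 1d ad 7┃             
      ┃00000010  67 a1 86 d3 a┃             
      ┃00000020  7a 7a 7a 7a 7┃             
━━━━━━━━━━━━━━━━━━━━━━━┓5 89 1┃             
wingCanvas             ┃d 90 9┃             
───────────────────────┨7 fa e┃             
                       ┃4 64 7┃             
                       ┃9 62 e┃             
                       ┃━━━━━━┛             
                       ┃                    
                       ┃                    
                       ┃                    


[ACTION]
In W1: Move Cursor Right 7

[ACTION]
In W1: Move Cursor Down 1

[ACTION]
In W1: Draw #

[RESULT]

      ┃ HexEditor             ┃             
      ┠───────────────────────┨             
      ┃00000000  E8 d9 1d ad 7┃             
      ┃00000010  67 a1 86 d3 a┃             
      ┃00000020  7a 7a 7a 7a 7┃             
━━━━━━━━━━━━━━━━━━━━━━━┓5 89 1┃             
wingCanvas             ┃d 90 9┃             
───────────────────────┨7 fa e┃             
                       ┃4 64 7┃             
   #                   ┃9 62 e┃             
                       ┃━━━━━━┛             
                       ┃                    
                       ┃                    
                       ┃                    


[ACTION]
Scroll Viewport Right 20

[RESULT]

┃ HexEditor             ┃                   
┠───────────────────────┨                   
┃00000000  E8 d9 1d ad 7┃                   
┃00000010  67 a1 86 d3 a┃                   
┃00000020  7a 7a 7a 7a 7┃                   
━━━━━━━━━━━━━━━━━┓5 89 1┃                   
nvas             ┃d 90 9┃                   
─────────────────┨7 fa e┃                   
                 ┃4 64 7┃                   
                 ┃9 62 e┃                   
                 ┃━━━━━━┛                   
                 ┃                          
                 ┃                          
                 ┃                          


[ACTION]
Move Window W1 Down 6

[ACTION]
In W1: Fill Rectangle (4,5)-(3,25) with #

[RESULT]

┃ HexEditor             ┃                   
┠───────────────────────┨                   
┃00000000  E8 d9 1d ad 7┃                   
┃00000010  67 a1 86 d3 a┃                   
┃00000020  7a 7a 7a 7a 7┃                   
━━━━━━━━━━━━━━━━━┓5 89 1┃                   
nvas             ┃d 90 9┃                   
─────────────────┨7 fa e┃                   
                 ┃4 64 7┃                   
                 ┃9 62 e┃                   
                 ┃━━━━━━┛                   
################ ┃                          
################ ┃                          
                 ┃                          


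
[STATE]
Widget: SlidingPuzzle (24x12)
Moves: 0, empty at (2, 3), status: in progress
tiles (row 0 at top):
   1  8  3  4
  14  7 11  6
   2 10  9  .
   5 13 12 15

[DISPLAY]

┌────┬────┬────┬────┐   
│  1 │  8 │  3 │  4 │   
├────┼────┼────┼────┤   
│ 14 │  7 │ 11 │  6 │   
├────┼────┼────┼────┤   
│  2 │ 10 │  9 │    │   
├────┼────┼────┼────┤   
│  5 │ 13 │ 12 │ 15 │   
└────┴────┴────┴────┘   
Moves: 0                
                        
                        


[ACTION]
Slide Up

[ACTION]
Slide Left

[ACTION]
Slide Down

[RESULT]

┌────┬────┬────┬────┐   
│  1 │  8 │  3 │  4 │   
├────┼────┼────┼────┤   
│ 14 │  7 │ 11 │  6 │   
├────┼────┼────┼────┤   
│  2 │ 10 │  9 │    │   
├────┼────┼────┼────┤   
│  5 │ 13 │ 12 │ 15 │   
└────┴────┴────┴────┘   
Moves: 2                
                        
                        


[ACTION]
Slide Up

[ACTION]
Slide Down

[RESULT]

┌────┬────┬────┬────┐   
│  1 │  8 │  3 │  4 │   
├────┼────┼────┼────┤   
│ 14 │  7 │ 11 │  6 │   
├────┼────┼────┼────┤   
│  2 │ 10 │  9 │    │   
├────┼────┼────┼────┤   
│  5 │ 13 │ 12 │ 15 │   
└────┴────┴────┴────┘   
Moves: 4                
                        
                        


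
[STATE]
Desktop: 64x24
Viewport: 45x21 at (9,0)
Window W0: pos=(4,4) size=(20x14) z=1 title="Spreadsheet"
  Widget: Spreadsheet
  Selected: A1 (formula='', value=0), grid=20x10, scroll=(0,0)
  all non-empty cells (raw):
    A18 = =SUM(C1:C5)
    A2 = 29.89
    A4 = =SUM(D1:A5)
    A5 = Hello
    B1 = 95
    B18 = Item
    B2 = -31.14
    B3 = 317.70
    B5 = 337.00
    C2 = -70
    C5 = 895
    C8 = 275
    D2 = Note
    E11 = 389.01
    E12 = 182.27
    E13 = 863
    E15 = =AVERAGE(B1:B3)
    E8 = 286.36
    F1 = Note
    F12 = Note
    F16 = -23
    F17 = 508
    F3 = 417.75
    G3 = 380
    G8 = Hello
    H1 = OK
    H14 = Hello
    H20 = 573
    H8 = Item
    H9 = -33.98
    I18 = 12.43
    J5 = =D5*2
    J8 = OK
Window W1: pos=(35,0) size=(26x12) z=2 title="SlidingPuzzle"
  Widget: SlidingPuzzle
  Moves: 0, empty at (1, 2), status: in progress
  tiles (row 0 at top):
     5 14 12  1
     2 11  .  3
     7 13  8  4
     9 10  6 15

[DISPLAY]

                          ┏━━━━━━━━━━━━━━━━━━
                          ┃ SlidingPuzzle    
                          ┠──────────────────
                          ┃┌────┬────┬────┬──
━━━━━━━━━━━━━━┓           ┃│  5 │ 14 │ 12 │  
eadsheet      ┃           ┃├────┼────┼────┼──
──────────────┨           ┃│  2 │ 11 │    │  
              ┃           ┃├────┼────┼────┼──
   A       B  ┃           ┃│  7 │ 13 │  8 │  
--------------┃           ┃├────┼────┼────┼──
     [0]      ┃           ┃│  9 │ 10 │  6 │ 1
   29.89  -31.┃           ┗━━━━━━━━━━━━━━━━━━
       0  317.┃                              
#CIRC!        ┃                              
Hello        3┃                              
       0      ┃                              
       0      ┃                              
━━━━━━━━━━━━━━┛                              
                                             
                                             
                                             


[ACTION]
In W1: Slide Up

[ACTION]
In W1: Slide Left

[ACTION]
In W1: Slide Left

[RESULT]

                          ┏━━━━━━━━━━━━━━━━━━
                          ┃ SlidingPuzzle    
                          ┠──────────────────
                          ┃┌────┬────┬────┬──
━━━━━━━━━━━━━━┓           ┃│  5 │ 14 │ 12 │  
eadsheet      ┃           ┃├────┼────┼────┼──
──────────────┨           ┃│  2 │ 11 │  8 │  
              ┃           ┃├────┼────┼────┼──
   A       B  ┃           ┃│  7 │ 13 │  4 │  
--------------┃           ┃├────┼────┼────┼──
     [0]      ┃           ┃│  9 │ 10 │  6 │ 1
   29.89  -31.┃           ┗━━━━━━━━━━━━━━━━━━
       0  317.┃                              
#CIRC!        ┃                              
Hello        3┃                              
       0      ┃                              
       0      ┃                              
━━━━━━━━━━━━━━┛                              
                                             
                                             
                                             


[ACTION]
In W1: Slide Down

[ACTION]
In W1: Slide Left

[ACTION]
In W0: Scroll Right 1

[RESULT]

                          ┏━━━━━━━━━━━━━━━━━━
                          ┃ SlidingPuzzle    
                          ┠──────────────────
                          ┃┌────┬────┬────┬──
━━━━━━━━━━━━━━┓           ┃│  5 │ 14 │ 12 │  
eadsheet      ┃           ┃├────┼────┼────┼──
──────────────┨           ┃│  2 │ 11 │  8 │  
              ┃           ┃├────┼────┼────┼──
   B       C  ┃           ┃│  7 │ 13 │  4 │  
--------------┃           ┃├────┼────┼────┼──
      95      ┃           ┃│  9 │ 10 │  6 │ 1
  -31.14     -┃           ┗━━━━━━━━━━━━━━━━━━
  317.70      ┃                              
       0      ┃                              
     337     8┃                              
       0      ┃                              
       0      ┃                              
━━━━━━━━━━━━━━┛                              
                                             
                                             
                                             


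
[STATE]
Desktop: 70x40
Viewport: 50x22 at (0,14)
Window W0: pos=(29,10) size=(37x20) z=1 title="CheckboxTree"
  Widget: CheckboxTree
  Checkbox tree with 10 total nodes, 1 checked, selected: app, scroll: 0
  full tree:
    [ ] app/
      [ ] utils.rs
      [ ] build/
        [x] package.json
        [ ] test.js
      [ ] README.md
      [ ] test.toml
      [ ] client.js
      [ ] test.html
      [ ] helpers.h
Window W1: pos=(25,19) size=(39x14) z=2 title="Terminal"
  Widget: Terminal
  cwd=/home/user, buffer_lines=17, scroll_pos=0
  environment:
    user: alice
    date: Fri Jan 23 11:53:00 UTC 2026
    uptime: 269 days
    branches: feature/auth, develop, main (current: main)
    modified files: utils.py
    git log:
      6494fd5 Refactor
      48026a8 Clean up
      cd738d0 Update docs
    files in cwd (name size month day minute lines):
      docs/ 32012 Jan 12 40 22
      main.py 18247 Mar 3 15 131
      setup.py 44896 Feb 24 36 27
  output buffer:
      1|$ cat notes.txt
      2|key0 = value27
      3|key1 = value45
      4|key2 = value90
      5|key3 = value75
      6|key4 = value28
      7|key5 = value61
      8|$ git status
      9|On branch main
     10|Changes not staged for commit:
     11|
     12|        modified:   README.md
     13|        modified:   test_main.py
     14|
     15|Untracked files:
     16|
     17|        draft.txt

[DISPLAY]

                             ┃   [ ] utils.rs     
                             ┃   [-] build/       
                             ┃     [x] package.jso
                             ┃     [ ] test.js    
                             ┃   [ ] README.md    
                         ┏━━━━━━━━━━━━━━━━━━━━━━━━
                         ┃ Terminal               
                         ┠────────────────────────
                         ┃$ cat notes.txt         
                         ┃key0 = value27          
                         ┃key1 = value45          
                         ┃key2 = value90          
                         ┃key3 = value75          
                         ┃key4 = value28          
                         ┃key5 = value61          
                         ┃$ git status            
                         ┃On branch main          
                         ┃Changes not staged for c
                         ┗━━━━━━━━━━━━━━━━━━━━━━━━
                                                  
                                                  
                                                  


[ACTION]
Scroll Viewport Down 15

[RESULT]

                             ┃   [ ] README.md    
                         ┏━━━━━━━━━━━━━━━━━━━━━━━━
                         ┃ Terminal               
                         ┠────────────────────────
                         ┃$ cat notes.txt         
                         ┃key0 = value27          
                         ┃key1 = value45          
                         ┃key2 = value90          
                         ┃key3 = value75          
                         ┃key4 = value28          
                         ┃key5 = value61          
                         ┃$ git status            
                         ┃On branch main          
                         ┃Changes not staged for c
                         ┗━━━━━━━━━━━━━━━━━━━━━━━━
                                                  
                                                  
                                                  
                                                  
                                                  
                                                  
                                                  


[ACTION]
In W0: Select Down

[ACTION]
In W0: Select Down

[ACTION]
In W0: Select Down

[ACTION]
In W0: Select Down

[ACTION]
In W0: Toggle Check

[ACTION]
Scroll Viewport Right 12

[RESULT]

                 ┃   [ ] README.md                
             ┏━━━━━━━━━━━━━━━━━━━━━━━━━━━━━━━━━━━━
             ┃ Terminal                           
             ┠────────────────────────────────────
             ┃$ cat notes.txt                     
             ┃key0 = value27                      
             ┃key1 = value45                      
             ┃key2 = value90                      
             ┃key3 = value75                      
             ┃key4 = value28                      
             ┃key5 = value61                      
             ┃$ git status                        
             ┃On branch main                      
             ┃Changes not staged for commit:      
             ┗━━━━━━━━━━━━━━━━━━━━━━━━━━━━━━━━━━━━
                                                  
                                                  
                                                  
                                                  
                                                  
                                                  
                                                  


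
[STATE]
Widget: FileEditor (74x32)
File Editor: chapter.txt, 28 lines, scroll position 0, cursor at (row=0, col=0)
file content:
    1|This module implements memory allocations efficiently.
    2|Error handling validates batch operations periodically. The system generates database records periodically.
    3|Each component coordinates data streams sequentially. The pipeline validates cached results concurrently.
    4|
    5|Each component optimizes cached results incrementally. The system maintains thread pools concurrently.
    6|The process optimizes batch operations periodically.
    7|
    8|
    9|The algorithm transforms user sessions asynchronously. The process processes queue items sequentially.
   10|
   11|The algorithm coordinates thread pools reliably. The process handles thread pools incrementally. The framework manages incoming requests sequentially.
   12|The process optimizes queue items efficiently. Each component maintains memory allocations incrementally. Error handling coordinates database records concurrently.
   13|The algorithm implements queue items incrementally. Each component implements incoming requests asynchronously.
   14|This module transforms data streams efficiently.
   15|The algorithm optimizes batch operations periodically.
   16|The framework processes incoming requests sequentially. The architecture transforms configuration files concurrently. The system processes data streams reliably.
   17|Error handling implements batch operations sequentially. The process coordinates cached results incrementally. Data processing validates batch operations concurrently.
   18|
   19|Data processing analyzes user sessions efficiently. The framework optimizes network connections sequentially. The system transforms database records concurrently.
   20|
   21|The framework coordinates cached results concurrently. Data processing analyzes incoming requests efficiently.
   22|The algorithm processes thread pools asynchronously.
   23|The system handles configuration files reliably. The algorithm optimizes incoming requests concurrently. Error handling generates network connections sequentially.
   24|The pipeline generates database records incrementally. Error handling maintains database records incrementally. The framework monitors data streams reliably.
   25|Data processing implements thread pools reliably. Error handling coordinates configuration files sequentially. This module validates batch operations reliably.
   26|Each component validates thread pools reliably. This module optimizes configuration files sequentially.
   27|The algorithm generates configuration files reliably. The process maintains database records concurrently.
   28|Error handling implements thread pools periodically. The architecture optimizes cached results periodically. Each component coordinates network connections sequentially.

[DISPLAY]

█his module implements memory allocations efficiently.                   ▲
Error handling validates batch operations periodically. The system genera█
Each component coordinates data streams sequentially. The pipeline valida░
                                                                         ░
Each component optimizes cached results incrementally. The system maintai░
The process optimizes batch operations periodically.                     ░
                                                                         ░
                                                                         ░
The algorithm transforms user sessions asynchronously. The process proces░
                                                                         ░
The algorithm coordinates thread pools reliably. The process handles thre░
The process optimizes queue items efficiently. Each component maintains m░
The algorithm implements queue items incrementally. Each component implem░
This module transforms data streams efficiently.                         ░
The algorithm optimizes batch operations periodically.                   ░
The framework processes incoming requests sequentially. The architecture ░
Error handling implements batch operations sequentially. The process coor░
                                                                         ░
Data processing analyzes user sessions efficiently. The framework optimiz░
                                                                         ░
The framework coordinates cached results concurrently. Data processing an░
The algorithm processes thread pools asynchronously.                     ░
The system handles configuration files reliably. The algorithm optimizes ░
The pipeline generates database records incrementally. Error handling mai░
Data processing implements thread pools reliably. Error handling coordina░
Each component validates thread pools reliably. This module optimizes con░
The algorithm generates configuration files reliably. The process maintai░
Error handling implements thread pools periodically. The architecture opt░
                                                                         ░
                                                                         ░
                                                                         ░
                                                                         ▼


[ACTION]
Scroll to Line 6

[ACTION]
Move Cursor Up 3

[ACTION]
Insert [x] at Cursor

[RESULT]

x█his module implements memory allocations efficiently.                  ▲
Error handling validates batch operations periodically. The system genera█
Each component coordinates data streams sequentially. The pipeline valida░
                                                                         ░
Each component optimizes cached results incrementally. The system maintai░
The process optimizes batch operations periodically.                     ░
                                                                         ░
                                                                         ░
The algorithm transforms user sessions asynchronously. The process proces░
                                                                         ░
The algorithm coordinates thread pools reliably. The process handles thre░
The process optimizes queue items efficiently. Each component maintains m░
The algorithm implements queue items incrementally. Each component implem░
This module transforms data streams efficiently.                         ░
The algorithm optimizes batch operations periodically.                   ░
The framework processes incoming requests sequentially. The architecture ░
Error handling implements batch operations sequentially. The process coor░
                                                                         ░
Data processing analyzes user sessions efficiently. The framework optimiz░
                                                                         ░
The framework coordinates cached results concurrently. Data processing an░
The algorithm processes thread pools asynchronously.                     ░
The system handles configuration files reliably. The algorithm optimizes ░
The pipeline generates database records incrementally. Error handling mai░
Data processing implements thread pools reliably. Error handling coordina░
Each component validates thread pools reliably. This module optimizes con░
The algorithm generates configuration files reliably. The process maintai░
Error handling implements thread pools periodically. The architecture opt░
                                                                         ░
                                                                         ░
                                                                         ░
                                                                         ▼
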